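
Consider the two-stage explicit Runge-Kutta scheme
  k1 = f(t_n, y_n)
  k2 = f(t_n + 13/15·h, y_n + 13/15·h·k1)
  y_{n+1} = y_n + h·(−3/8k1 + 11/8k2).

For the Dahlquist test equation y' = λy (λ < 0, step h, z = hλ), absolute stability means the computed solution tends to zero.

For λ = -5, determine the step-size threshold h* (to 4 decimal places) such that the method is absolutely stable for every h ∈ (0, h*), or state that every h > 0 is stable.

(-0.8392,0); λ=-5 ⇒ h* = (120/143)/5 = 0.1678.

With y'=λy (z=hλ):
  k1=λy_n ⇒ h·k1=z·y_n;  k2=λ(1+13/15z)y_n ⇒ h·k2=z(1+13/15z)y_n
  y_{n+1}/y_n = 1 − 3/8z + 11/8z(1+13/15z) = 1 + z + 143/120z²
  R(z) = 1 + z + 143/120z².

Boundary: |R(x)|=1, x<0.
x=-1.78: |R|=2.9957
R=1: x+143/120x²=0 ⇒ x=−120/143=-0.8392; min R=1−1/(4·143/120)=0.7902>−1
Confirm numerically:
  x=-0.793: |R|=0.95638 <1
  x=-0.578: |R|=0.82012 <1
  x=-0.544: |R|=0.80866 <1
  x=-0.357: |R|=0.79488 <1
  x=-1.145: |R|=1.41730 >1
  x=-1.118: |R|=1.37149 >1
Stable set (-0.8392, 0).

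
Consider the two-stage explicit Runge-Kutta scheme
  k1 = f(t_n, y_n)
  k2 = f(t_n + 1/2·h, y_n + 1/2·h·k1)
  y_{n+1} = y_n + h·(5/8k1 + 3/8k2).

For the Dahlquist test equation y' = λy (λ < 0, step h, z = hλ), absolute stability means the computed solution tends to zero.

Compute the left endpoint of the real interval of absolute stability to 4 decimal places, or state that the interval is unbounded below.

On y'=λy, z=hλ:
  k1=λy_n ⇒ h·k1=z·y_n;  k2=λ(1+1/2z)y_n ⇒ h·k2=z(1+1/2z)y_n
  y_{n+1}/y_n = 1 + 5/8z + 3/8z(1+1/2z) = 1 + z + 3/16z²
  R(z) = 1 + z + 3/16z².

Need |R(x)|<1, x<0.
x=-0.51: |R|=0.5388
R=1: x+3/16x²=0 ⇒ x=−16/3=-5.3333; min R=1−1/(4·3/16)=-0.3333>−1
Confirm numerically:
  x=-4.941: |R|=0.63653 <1
  x=-3.969: |R|=0.01532 <1
  x=-3.029: |R|=0.30872 <1
  x=-2.936: |R|=0.31973 <1
  x=-5.831: |R|=1.54411 >1
  x=-5.638: |R|=1.32207 >1
  x=-5.564: |R|=1.24064 >1
Stable set (-5.3333, 0).

left endpoint -5.3333.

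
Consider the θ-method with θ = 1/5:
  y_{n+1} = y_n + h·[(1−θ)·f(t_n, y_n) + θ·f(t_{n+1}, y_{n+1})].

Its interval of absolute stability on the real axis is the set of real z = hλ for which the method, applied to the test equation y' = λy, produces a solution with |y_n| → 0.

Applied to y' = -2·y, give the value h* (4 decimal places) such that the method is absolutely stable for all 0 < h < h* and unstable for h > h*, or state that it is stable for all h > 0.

(-3.3333,0); λ=-2 ⇒ h* = (10/3)/2 = 1.6667.

Set f=λy, z=hλ:
  y_{n+1} = y_n + z·[4/5·y_n + 1/5·y_{n+1}] ⇒ (1 − 1/5z)y_{n+1} = (1 + 4/5z)y_n
  so R(z) = (1 + 4/5z)/(1 − 1/5z).

Need |R(x)|<1, x<0.
x=-0.56: |R|=0.4964
R=−1: 1+4/5x = −1+1/5x ⇒ -3/5x=2 ⇒ x=2/(-3/5)=-3.3333
Confirm numerically:
  x=-2.928: |R|=0.84662 <1
  x=-2.169: |R|=0.51276 <1
  x=-1.900: |R|=0.37681 <1
  x=-1.345: |R|=0.05989 <1
  x=-3.782: |R|=1.15327 >1
  x=-3.767: |R|=1.14840 >1
Interval (-3.3333, 0).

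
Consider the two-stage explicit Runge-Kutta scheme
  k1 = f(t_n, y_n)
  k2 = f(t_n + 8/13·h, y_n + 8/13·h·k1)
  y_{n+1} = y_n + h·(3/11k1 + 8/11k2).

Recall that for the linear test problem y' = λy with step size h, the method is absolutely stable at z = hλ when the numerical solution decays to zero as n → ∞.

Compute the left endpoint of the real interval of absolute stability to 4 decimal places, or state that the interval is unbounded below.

With y'=λy (z=hλ):
  k1=λy_n ⇒ h·k1=z·y_n;  k2=λ(1+8/13z)y_n ⇒ h·k2=z(1+8/13z)y_n
  y_{n+1}/y_n = 1 + 3/11z + 8/11z(1+8/13z) = 1 + z + 64/143z²
  ⇒ R(z) = 1 + z + 64/143z².

Solve |R(x)|<1 on ℝ⁻.
x=-0.86: |R|=0.4710
R=1: x+64/143x²=0 ⇒ x=−143/64=-2.2344; min R=1−1/(4·64/143)=0.4414>−1
Confirm numerically:
  x=-1.585: |R|=0.53935 <1
  x=-1.343: |R|=0.46423 <1
  x=-1.039: |R|=0.44414 <1
  x=-2.812: |R|=1.72695 >1
  x=-2.660: |R|=1.50670 >1
So |R|<1 on (-2.2344, 0).

z* = -2.2344.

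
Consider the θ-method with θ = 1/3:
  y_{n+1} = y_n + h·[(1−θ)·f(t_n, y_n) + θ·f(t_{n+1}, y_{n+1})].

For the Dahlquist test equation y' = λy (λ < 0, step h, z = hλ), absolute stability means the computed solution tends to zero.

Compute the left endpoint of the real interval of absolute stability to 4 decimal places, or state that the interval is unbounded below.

On y'=λy, z=hλ:
  y_{n+1} = y_n + z·[2/3·y_n + 1/3·y_{n+1}] ⇒ (1 − 1/3z)y_{n+1} = (1 + 2/3z)y_n
  ⇒ R(z) = (1 + 2/3z)/(1 − 1/3z).

Boundary: |R(x)|=1, x<0.
x=-0.46: |R|=0.6012
R=−1: 1+2/3x = −1+1/3x ⇒ -1/3x=2 ⇒ x=2/(-1/3)=-6.0000
Confirm numerically:
  x=-5.656: |R|=0.96026 <1
  x=-3.321: |R|=0.57617 <1
  x=-2.444: |R|=0.34680 <1
  x=-6.516: |R|=1.05422 >1
  x=-6.300: |R|=1.03226 >1
So |R|<1 on (-6.0000, 0).

z* = -6.0000.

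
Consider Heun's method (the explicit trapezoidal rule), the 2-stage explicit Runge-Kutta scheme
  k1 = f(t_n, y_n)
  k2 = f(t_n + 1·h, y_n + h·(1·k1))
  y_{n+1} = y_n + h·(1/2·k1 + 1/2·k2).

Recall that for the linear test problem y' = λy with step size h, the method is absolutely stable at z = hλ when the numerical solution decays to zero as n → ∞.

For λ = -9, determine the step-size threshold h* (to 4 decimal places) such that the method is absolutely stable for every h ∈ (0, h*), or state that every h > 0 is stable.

On y'=λy, z=hλ:
  order 2, 2-stage ⇒ R(z)=1+z+z^2/2
  (e.g. R(-0.42)=0.66820, |R|=0.66820)

Need |R(x)|<1, x<0.
x=-0.42: |R|=0.6682
|R(-2.33)|=1.3845 |R(-2.04)|=1.0408 |R(-0.58)|=0.5882
Bisect:
  x_lo=-2.7772 |R|=2.0792  x_hi=-0.3297 |R|=0.7246
  mid=-1.55344 |R|=0.65315 →hi
  mid=-2.16530 |R|=1.17897 →lo
  mid=-1.85937 |R|=0.86926 →hi
  mid=-2.01234 |R|=1.01241 →lo
  mid=-1.93585 |R|=0.93791 →hi
  mid=-1.97410 |R|=0.97443 →hi
  mid=-1.99322 |R|=0.99324 →hi
  ...
  [-2.00009,-1.99994] ⇒ x*=-2.0000
Stable set (-2.0000, 0).

(-2.0000,0); λ=-9 ⇒ h* = 0.2222.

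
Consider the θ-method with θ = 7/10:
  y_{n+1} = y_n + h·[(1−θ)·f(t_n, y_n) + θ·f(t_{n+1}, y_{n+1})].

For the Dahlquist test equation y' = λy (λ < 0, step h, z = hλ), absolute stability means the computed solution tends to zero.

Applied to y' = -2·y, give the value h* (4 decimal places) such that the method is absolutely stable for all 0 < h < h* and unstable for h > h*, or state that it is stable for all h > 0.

unbounded; (−∞, 0). Any h>0 works for λ=-2.

With y'=λy (z=hλ):
  y_{n+1} = y_n + z·[3/10·y_n + 7/10·y_{n+1}] ⇒ (1 − 7/10z)y_{n+1} = (1 + 3/10z)y_n
  R(z) = (1 + 3/10z)/(1 − 7/10z).

Boundary: |R(x)|=1, x<0.
x=-1.11: |R|=0.3754
x=-2: |R|=0.1667
x=-10: |R|=0.2500
x=-100: |R|=0.4085
θ=7/10≥1/2 ⇒ |1+3/10x|<|1−7/10x| ∀x<0 ⇒ stable on all of ℝ⁻.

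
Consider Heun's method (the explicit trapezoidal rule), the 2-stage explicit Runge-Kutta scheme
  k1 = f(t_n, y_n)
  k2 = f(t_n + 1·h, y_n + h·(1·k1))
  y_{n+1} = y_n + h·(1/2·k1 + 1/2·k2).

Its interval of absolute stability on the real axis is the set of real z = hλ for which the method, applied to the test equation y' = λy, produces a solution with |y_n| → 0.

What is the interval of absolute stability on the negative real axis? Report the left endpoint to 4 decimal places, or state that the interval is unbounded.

(-2.0000, 0).

On y'=λy, z=hλ:
  order 2, 2-stage ⇒ R(z)=1+z+z^2/2
  (e.g. R(-0.71)=0.54205, |R|=0.54205)

Find x<0 with |R(x)|<1.
x=-0.71: |R|=0.5421
|R(-1.6)|=0.6800 |R(-1.09)|=0.5040 |R(-0.82)|=0.5162
Bisect:
  x_lo=-2.4164 |R|=1.5031  x_hi=-0.3311 |R|=0.7237
  mid=-1.37375 |R|=0.56985 →hi
  mid=-1.89507 |R|=0.90058 →hi
  mid=-2.15573 |R|=1.16786 →lo
  mid=-2.02540 |R|=1.02572 →lo
  mid=-1.96024 |R|=0.96103 →hi
  mid=-1.99282 |R|=0.99284 →hi
  mid=-2.00911 |R|=1.00915 →lo
  mid=-2.00096 |R|=1.00097 →lo
  ...
  [-2.00007,-1.99995] ⇒ x*=-2.0000
So |R|<1 on (-2.0000, 0).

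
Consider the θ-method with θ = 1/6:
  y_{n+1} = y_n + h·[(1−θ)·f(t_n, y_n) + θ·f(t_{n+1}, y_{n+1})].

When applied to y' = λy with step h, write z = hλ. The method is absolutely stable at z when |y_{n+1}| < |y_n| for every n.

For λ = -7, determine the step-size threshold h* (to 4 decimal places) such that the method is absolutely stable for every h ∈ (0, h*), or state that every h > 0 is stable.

Test eqn y'=λy, z=hλ:
  y_{n+1} = y_n + z·[5/6·y_n + 1/6·y_{n+1}] ⇒ (1 − 1/6z)y_{n+1} = (1 + 5/6z)y_n
  Hence R(z) = (1 + 5/6z)/(1 − 1/6z).

Boundary: |R(x)|=1, x<0.
x=-1.44: |R|=0.1613
R=−1: 1+5/6x = −1+1/6x ⇒ -2/3x=2 ⇒ x=2/(-2/3)=-3.0000
Confirm numerically:
  x=-2.144: |R|=0.57957 <1
  x=-1.983: |R|=0.49042 <1
  x=-1.386: |R|=0.12591 <1
  x=-3.530: |R|=1.22246 >1
  x=-3.515: |R|=1.21650 >1
  x=-3.156: |R|=1.06815 >1
Interval (-3.0000, 0).

(-3.0000,0); λ=-7 ⇒ h* = (3)/7 = 0.4286.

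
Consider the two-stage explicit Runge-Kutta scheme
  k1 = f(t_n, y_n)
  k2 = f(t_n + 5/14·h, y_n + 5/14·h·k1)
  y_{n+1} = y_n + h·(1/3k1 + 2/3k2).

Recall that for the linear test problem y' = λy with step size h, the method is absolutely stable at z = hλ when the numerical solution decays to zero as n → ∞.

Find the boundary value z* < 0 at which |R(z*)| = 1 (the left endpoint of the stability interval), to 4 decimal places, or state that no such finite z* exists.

Set f=λy, z=hλ:
  k1=λy_n ⇒ h·k1=z·y_n;  k2=λ(1+5/14z)y_n ⇒ h·k2=z(1+5/14z)y_n
  y_{n+1}/y_n = 1 + 1/3z + 2/3z(1+5/14z) = 1 + z + 5/21z²
  R(z) = 1 + z + 5/21z².

Boundary: |R(x)|=1, x<0.
x=-1.73: |R|=0.0174
R=1: x+5/21x²=0 ⇒ x=−21/5=-4.2000; min R=1−1/(4·5/21)=-0.0500>−1
Confirm numerically:
  x=-4.077: |R|=0.88060 <1
  x=-2.589: |R|=0.00693 <1
  x=-2.100: |R|=0.05000 <1
  x=-4.569: |R|=1.40142 >1
  x=-4.378: |R|=1.18554 >1
Stable set (-4.2000, 0).

z* = -4.2000.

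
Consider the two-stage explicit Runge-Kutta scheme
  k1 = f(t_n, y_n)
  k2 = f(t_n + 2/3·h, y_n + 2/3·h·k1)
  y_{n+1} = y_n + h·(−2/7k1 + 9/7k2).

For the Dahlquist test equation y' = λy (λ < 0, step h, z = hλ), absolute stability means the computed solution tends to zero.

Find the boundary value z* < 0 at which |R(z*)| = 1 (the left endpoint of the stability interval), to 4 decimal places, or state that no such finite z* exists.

left endpoint -1.1667.

With y'=λy (z=hλ):
  k1=λy_n ⇒ h·k1=z·y_n;  k2=λ(1+2/3z)y_n ⇒ h·k2=z(1+2/3z)y_n
  y_{n+1}/y_n = 1 − 2/7z + 9/7z(1+2/3z) = 1 + z + 6/7z²
  so R(z) = 1 + z + 6/7z².

Need |R(x)|<1, x<0.
x=-0.65: |R|=0.7121
R=1: x+6/7x²=0 ⇒ x=−7/6=-1.1667; min R=1−1/(4·6/7)=0.7083>−1
Confirm numerically:
  x=-1.115: |R|=0.95062 <1
  x=-0.962: |R|=0.83124 <1
  x=-0.926: |R|=0.80898 <1
  x=-1.447: |R|=1.34769 >1
  x=-1.324: |R|=1.17855 >1
  x=-1.261: |R|=1.10196 >1
Interval (-1.1667, 0).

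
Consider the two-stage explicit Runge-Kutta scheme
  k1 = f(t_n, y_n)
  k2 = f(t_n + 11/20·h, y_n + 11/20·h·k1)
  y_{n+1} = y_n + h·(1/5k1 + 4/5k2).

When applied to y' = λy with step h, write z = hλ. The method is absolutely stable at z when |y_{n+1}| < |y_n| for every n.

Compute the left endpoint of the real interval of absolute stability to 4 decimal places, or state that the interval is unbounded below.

Test eqn y'=λy, z=hλ:
  k1=λy_n ⇒ h·k1=z·y_n;  k2=λ(1+11/20z)y_n ⇒ h·k2=z(1+11/20z)y_n
  y_{n+1}/y_n = 1 + 1/5z + 4/5z(1+11/20z) = 1 + z + 11/25z²
  ⇒ R(z) = 1 + z + 11/25z².

Solve |R(x)|<1 on ℝ⁻.
x=-0.56: |R|=0.5780
R=1: x+11/25x²=0 ⇒ x=−25/11=-2.2727; min R=1−1/(4·11/25)=0.4318>−1
Confirm numerically:
  x=-1.856: |R|=0.65968 <1
  x=-1.631: |R|=0.53947 <1
  x=-1.453: |R|=0.47593 <1
  x=-1.418: |R|=0.46672 <1
  x=-2.782: |R|=1.62339 >1
  x=-2.606: |R|=1.38214 >1
  x=-2.540: |R|=1.29870 >1
Interval (-2.2727, 0).

z* = -2.2727.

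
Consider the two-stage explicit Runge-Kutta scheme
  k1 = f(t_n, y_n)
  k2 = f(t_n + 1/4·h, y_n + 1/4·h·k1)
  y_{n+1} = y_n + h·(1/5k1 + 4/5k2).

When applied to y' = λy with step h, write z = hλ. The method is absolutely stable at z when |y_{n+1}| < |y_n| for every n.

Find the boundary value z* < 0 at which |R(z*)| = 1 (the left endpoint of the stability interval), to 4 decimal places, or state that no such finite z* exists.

Test eqn y'=λy, z=hλ:
  k1=λy_n ⇒ h·k1=z·y_n;  k2=λ(1+1/4z)y_n ⇒ h·k2=z(1+1/4z)y_n
  y_{n+1}/y_n = 1 + 1/5z + 4/5z(1+1/4z) = 1 + z + 1/5z²
  Hence R(z) = 1 + z + 1/5z².

Need |R(x)|<1, x<0.
x=-1.43: |R|=0.0210
R=1: x+1/5x²=0 ⇒ x=−5=-5.0000; min R=1−1/(4·1/5)=-0.2500>−1
Confirm numerically:
  x=-4.760: |R|=0.77152 <1
  x=-4.043: |R|=0.22617 <1
  x=-3.722: |R|=0.04866 <1
  x=-2.568: |R|=0.24908 <1
  x=-5.403: |R|=1.43548 >1
  x=-5.042: |R|=1.04235 >1
Interval (-5.0000, 0).

left endpoint -5.0000.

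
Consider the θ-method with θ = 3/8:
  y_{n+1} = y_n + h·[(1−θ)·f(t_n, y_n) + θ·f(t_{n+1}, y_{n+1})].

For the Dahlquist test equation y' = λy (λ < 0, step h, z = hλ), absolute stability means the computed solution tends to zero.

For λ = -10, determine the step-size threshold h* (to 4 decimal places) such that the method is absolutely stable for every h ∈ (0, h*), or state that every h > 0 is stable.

(-8.0000,0); λ=-10 ⇒ h* = (8)/10 = 0.8000.

With y'=λy (z=hλ):
  y_{n+1} = y_n + z·[5/8·y_n + 3/8·y_{n+1}] ⇒ (1 − 3/8z)y_{n+1} = (1 + 5/8z)y_n
  ⇒ R(z) = (1 + 5/8z)/(1 − 3/8z).

Find x<0 with |R(x)|<1.
x=-1.64: |R|=0.0155
R=−1: 1+5/8x = −1+3/8x ⇒ -1/4x=2 ⇒ x=2/(-1/4)=-8.0000
Confirm numerically:
  x=-7.154: |R|=0.94257 <1
  x=-6.042: |R|=0.85011 <1
  x=-3.681: |R|=0.54640 <1
  x=-3.489: |R|=0.51145 <1
  x=-8.551: |R|=1.03275 >1
  x=-8.105: |R|=1.00650 >1
Interval (-8.0000, 0).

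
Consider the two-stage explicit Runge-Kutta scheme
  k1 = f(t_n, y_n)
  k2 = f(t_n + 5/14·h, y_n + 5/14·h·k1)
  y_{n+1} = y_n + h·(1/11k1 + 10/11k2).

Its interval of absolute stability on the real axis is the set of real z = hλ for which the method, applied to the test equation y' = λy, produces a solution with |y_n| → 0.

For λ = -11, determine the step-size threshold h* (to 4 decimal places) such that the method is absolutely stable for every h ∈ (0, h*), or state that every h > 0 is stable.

Set f=λy, z=hλ:
  k1=λy_n ⇒ h·k1=z·y_n;  k2=λ(1+5/14z)y_n ⇒ h·k2=z(1+5/14z)y_n
  y_{n+1}/y_n = 1 + 1/11z + 10/11z(1+5/14z) = 1 + z + 25/77z²
  R(z) = 1 + z + 25/77z².

Solve |R(x)|<1 on ℝ⁻.
x=-0.98: |R|=0.3318
R=1: x+25/77x²=0 ⇒ x=−77/25=-3.0800; min R=1−1/(4·25/77)=0.2300>−1
Confirm numerically:
  x=-3.009: |R|=0.93064 <1
  x=-2.927: |R|=0.85460 <1
  x=-1.491: |R|=0.23078 <1
  x=-1.356: |R|=0.24099 <1
  x=-3.675: |R|=1.70994 >1
  x=-3.532: |R|=1.51833 >1
  x=-3.471: |R|=1.44064 >1
Stable set (-3.0800, 0).

(-3.0800,0); λ=-11 ⇒ h* = (77/25)/11 = 0.2800.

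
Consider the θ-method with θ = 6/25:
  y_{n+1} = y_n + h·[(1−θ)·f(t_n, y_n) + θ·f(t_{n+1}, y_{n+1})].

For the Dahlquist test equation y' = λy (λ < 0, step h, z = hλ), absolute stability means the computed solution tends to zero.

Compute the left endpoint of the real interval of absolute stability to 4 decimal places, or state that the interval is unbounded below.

z* = -3.8462.

Set f=λy, z=hλ:
  y_{n+1} = y_n + z·[19/25·y_n + 6/25·y_{n+1}] ⇒ (1 − 6/25z)y_{n+1} = (1 + 19/25z)y_n
  so R(z) = (1 + 19/25z)/(1 − 6/25z).

Find x<0 with |R(x)|<1.
x=-0.62: |R|=0.4603
R=−1: 1+19/25x = −1+6/25x ⇒ -13/25x=2 ⇒ x=2/(-13/25)=-3.8462
Confirm numerically:
  x=-3.808: |R|=0.98963 <1
  x=-3.780: |R|=0.98196 <1
  x=-2.833: |R|=0.68639 <1
  x=-1.566: |R|=0.13821 <1
  x=-4.372: |R|=1.13343 >1
  x=-4.097: |R|=1.06577 >1
Interval (-3.8462, 0).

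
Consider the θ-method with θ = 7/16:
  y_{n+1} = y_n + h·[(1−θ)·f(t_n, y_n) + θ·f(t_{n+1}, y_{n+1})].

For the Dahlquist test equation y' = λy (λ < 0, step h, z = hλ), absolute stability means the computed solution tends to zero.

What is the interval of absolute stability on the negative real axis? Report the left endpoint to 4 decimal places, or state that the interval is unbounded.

(-16.0000, 0).

With y'=λy (z=hλ):
  y_{n+1} = y_n + z·[9/16·y_n + 7/16·y_{n+1}] ⇒ (1 − 7/16z)y_{n+1} = (1 + 9/16z)y_n
  Hence R(z) = (1 + 9/16z)/(1 − 7/16z).

Solve |R(x)|<1 on ℝ⁻.
x=-1.73: |R|=0.0153
R=−1: 1+9/16x = −1+7/16x ⇒ -1/8x=2 ⇒ x=2/(-1/8)=-16.0000
Confirm numerically:
  x=-14.119: |R|=0.96724 <1
  x=-11.531: |R|=0.90759 <1
  x=-10.537: |R|=0.87827 <1
  x=-6.462: |R|=0.68847 <1
  x=-16.496: |R|=1.00755 >1
  x=-16.354: |R|=1.00543 >1
  x=-16.330: |R|=1.00506 >1
Stable set (-16.0000, 0).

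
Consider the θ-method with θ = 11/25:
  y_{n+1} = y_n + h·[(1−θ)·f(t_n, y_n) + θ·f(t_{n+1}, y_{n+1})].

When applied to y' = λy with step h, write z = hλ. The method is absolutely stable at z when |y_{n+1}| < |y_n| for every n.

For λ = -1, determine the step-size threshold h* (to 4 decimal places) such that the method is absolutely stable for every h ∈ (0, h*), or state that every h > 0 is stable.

(-16.6667,0); λ=-1 ⇒ h* = (50/3)/1 = 16.6667.

On y'=λy, z=hλ:
  y_{n+1} = y_n + z·[14/25·y_n + 11/25·y_{n+1}] ⇒ (1 − 11/25z)y_{n+1} = (1 + 14/25z)y_n
  so R(z) = (1 + 14/25z)/(1 − 11/25z).

Need |R(x)|<1, x<0.
x=-1.34: |R|=0.1570
R=−1: 1+14/25x = −1+11/25x ⇒ -3/25x=2 ⇒ x=2/(-3/25)=-16.6667
Confirm numerically:
  x=-16.488: |R|=0.99740 <1
  x=-14.199: |R|=0.95914 <1
  x=-8.267: |R|=0.78265 <1
  x=-17.154: |R|=1.00684 >1
  x=-17.003: |R|=1.00476 >1
  x=-16.884: |R|=1.00309 >1
Interval (-16.6667, 0).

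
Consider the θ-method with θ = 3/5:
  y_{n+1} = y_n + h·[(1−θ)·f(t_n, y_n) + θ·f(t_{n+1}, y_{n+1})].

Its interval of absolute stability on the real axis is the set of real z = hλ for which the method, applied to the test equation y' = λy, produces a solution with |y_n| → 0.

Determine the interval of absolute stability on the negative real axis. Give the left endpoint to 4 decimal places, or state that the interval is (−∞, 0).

unbounded; (−∞, 0).

With y'=λy (z=hλ):
  y_{n+1} = y_n + z·[2/5·y_n + 3/5·y_{n+1}] ⇒ (1 − 3/5z)y_{n+1} = (1 + 2/5z)y_n
  Hence R(z) = (1 + 2/5z)/(1 − 3/5z).

Find x<0 with |R(x)|<1.
x=-0.71: |R|=0.5021
x=-2: |R|=0.0909
x=-10: |R|=0.4286
x=-100: |R|=0.6393
θ=3/5≥1/2 ⇒ |1+2/5x|<|1−3/5x| ∀x<0 ⇒ unbounded interval.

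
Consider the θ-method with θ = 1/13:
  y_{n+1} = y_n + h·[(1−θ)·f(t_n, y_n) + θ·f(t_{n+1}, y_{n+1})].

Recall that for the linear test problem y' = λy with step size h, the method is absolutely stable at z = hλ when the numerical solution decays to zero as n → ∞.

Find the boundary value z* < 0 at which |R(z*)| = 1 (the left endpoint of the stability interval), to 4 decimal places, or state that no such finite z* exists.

z* = -2.3636.

With y'=λy (z=hλ):
  y_{n+1} = y_n + z·[12/13·y_n + 1/13·y_{n+1}] ⇒ (1 − 1/13z)y_{n+1} = (1 + 12/13z)y_n
  so R(z) = (1 + 12/13z)/(1 − 1/13z).

Need |R(x)|<1, x<0.
x=-0.94: |R|=0.1234
R=−1: 1+12/13x = −1+1/13x ⇒ -11/13x=2 ⇒ x=2/(-11/13)=-2.3636
Confirm numerically:
  x=-1.553: |R|=0.38727 <1
  x=-1.308: |R|=0.18843 <1
  x=-1.303: |R|=0.18430 <1
  x=-2.653: |R|=1.20335 >1
  x=-2.526: |R|=1.11503 >1
Interval (-2.3636, 0).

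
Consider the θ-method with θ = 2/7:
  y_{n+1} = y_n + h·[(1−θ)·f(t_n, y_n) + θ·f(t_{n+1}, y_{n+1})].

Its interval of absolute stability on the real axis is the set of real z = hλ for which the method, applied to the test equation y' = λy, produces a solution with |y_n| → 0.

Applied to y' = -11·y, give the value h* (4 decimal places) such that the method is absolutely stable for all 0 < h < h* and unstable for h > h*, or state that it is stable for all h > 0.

On y'=λy, z=hλ:
  y_{n+1} = y_n + z·[5/7·y_n + 2/7·y_{n+1}] ⇒ (1 − 2/7z)y_{n+1} = (1 + 5/7z)y_n
  Hence R(z) = (1 + 5/7z)/(1 − 2/7z).

Need |R(x)|<1, x<0.
x=-1.65: |R|=0.1214
R=−1: 1+5/7x = −1+2/7x ⇒ -3/7x=2 ⇒ x=2/(-3/7)=-4.6667
Confirm numerically:
  x=-4.457: |R|=0.96048 <1
  x=-4.361: |R|=0.94167 <1
  x=-3.751: |R|=0.81058 <1
  x=-2.399: |R|=0.42338 <1
  x=-5.127: |R|=1.08004 >1
  x=-4.825: |R|=1.02853 >1
  x=-4.790: |R|=1.02232 >1
So |R|<1 on (-4.6667, 0).

(-4.6667,0); λ=-11 ⇒ h* = (14/3)/11 = 0.4242.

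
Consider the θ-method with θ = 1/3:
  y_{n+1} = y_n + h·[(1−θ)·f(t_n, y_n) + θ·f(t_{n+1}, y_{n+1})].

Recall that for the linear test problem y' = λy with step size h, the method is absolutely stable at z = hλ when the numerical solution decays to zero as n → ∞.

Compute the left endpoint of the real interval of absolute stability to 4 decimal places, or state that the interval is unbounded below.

With y'=λy (z=hλ):
  y_{n+1} = y_n + z·[2/3·y_n + 1/3·y_{n+1}] ⇒ (1 − 1/3z)y_{n+1} = (1 + 2/3z)y_n
  so R(z) = (1 + 2/3z)/(1 − 1/3z).

Find x<0 with |R(x)|<1.
x=-1.48: |R|=0.0089
R=−1: 1+2/3x = −1+1/3x ⇒ -1/3x=2 ⇒ x=2/(-1/3)=-6.0000
Confirm numerically:
  x=-5.776: |R|=0.97448 <1
  x=-5.156: |R|=0.89652 <1
  x=-4.555: |R|=0.80874 <1
  x=-4.347: |R|=0.77501 <1
  x=-6.457: |R|=1.04832 >1
  x=-6.075: |R|=1.00826 >1
Stable set (-6.0000, 0).

z* = -6.0000.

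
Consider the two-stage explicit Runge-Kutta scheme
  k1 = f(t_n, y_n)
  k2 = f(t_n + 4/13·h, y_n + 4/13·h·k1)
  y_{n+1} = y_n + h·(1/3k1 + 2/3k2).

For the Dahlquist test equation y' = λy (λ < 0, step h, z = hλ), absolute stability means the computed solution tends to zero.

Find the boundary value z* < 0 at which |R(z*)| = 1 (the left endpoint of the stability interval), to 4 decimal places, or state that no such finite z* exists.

With y'=λy (z=hλ):
  k1=λy_n ⇒ h·k1=z·y_n;  k2=λ(1+4/13z)y_n ⇒ h·k2=z(1+4/13z)y_n
  y_{n+1}/y_n = 1 + 1/3z + 2/3z(1+4/13z) = 1 + z + 8/39z²
  R(z) = 1 + z + 8/39z².

Need |R(x)|<1, x<0.
x=-1.24: |R|=0.0754
R=1: x+8/39x²=0 ⇒ x=−39/8=-4.8750; min R=1−1/(4·8/39)=-0.2188>−1
Confirm numerically:
  x=-3.964: |R|=0.25924 <1
  x=-3.011: |R|=0.15128 <1
  x=-2.109: |R|=0.19661 <1
  x=-5.001: |R|=1.12926 >1
  x=-4.950: |R|=1.07615 >1
So |R|<1 on (-4.8750, 0).

z* = -4.8750.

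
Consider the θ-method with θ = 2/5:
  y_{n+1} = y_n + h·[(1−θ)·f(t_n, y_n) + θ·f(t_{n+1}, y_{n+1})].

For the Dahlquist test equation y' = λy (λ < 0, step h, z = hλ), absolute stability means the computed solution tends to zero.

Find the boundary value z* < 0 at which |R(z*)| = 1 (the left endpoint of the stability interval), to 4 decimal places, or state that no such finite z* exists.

left endpoint -10.0000.

Test eqn y'=λy, z=hλ:
  y_{n+1} = y_n + z·[3/5·y_n + 2/5·y_{n+1}] ⇒ (1 − 2/5z)y_{n+1} = (1 + 3/5z)y_n
  Hence R(z) = (1 + 3/5z)/(1 − 2/5z).

Boundary: |R(x)|=1, x<0.
x=-0.51: |R|=0.5764
R=−1: 1+3/5x = −1+2/5x ⇒ -1/5x=2 ⇒ x=2/(-1/5)=-10.0000
Confirm numerically:
  x=-9.915: |R|=0.99658 <1
  x=-7.540: |R|=0.87749 <1
  x=-4.700: |R|=0.63194 <1
  x=-4.127: |R|=0.55689 <1
  x=-10.267: |R|=1.01046 >1
  x=-10.162: |R|=1.00640 >1
  x=-10.085: |R|=1.00338 >1
So |R|<1 on (-10.0000, 0).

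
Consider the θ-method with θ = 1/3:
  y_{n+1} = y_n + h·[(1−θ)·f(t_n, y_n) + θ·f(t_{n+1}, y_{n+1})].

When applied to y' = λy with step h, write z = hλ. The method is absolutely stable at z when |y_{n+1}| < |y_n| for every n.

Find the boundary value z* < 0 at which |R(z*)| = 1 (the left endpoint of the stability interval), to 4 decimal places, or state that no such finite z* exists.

left endpoint -6.0000.

With y'=λy (z=hλ):
  y_{n+1} = y_n + z·[2/3·y_n + 1/3·y_{n+1}] ⇒ (1 − 1/3z)y_{n+1} = (1 + 2/3z)y_n
  so R(z) = (1 + 2/3z)/(1 − 1/3z).

Need |R(x)|<1, x<0.
x=-1.77: |R|=0.1132
R=−1: 1+2/3x = −1+1/3x ⇒ -1/3x=2 ⇒ x=2/(-1/3)=-6.0000
Confirm numerically:
  x=-5.809: |R|=0.97832 <1
  x=-5.757: |R|=0.97225 <1
  x=-4.597: |R|=0.81532 <1
  x=-6.233: |R|=1.02524 >1
  x=-6.139: |R|=1.01521 >1
  x=-6.109: |R|=1.01197 >1
Interval (-6.0000, 0).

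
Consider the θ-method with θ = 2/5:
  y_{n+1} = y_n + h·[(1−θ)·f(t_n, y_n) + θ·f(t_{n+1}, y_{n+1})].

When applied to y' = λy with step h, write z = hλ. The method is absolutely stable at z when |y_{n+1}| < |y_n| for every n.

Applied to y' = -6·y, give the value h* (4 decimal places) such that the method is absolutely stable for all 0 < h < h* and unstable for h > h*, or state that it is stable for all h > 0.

Test eqn y'=λy, z=hλ:
  y_{n+1} = y_n + z·[3/5·y_n + 2/5·y_{n+1}] ⇒ (1 − 2/5z)y_{n+1} = (1 + 3/5z)y_n
  R(z) = (1 + 3/5z)/(1 − 2/5z).

Need |R(x)|<1, x<0.
x=-1.46: |R|=0.0783
R=−1: 1+3/5x = −1+2/5x ⇒ -1/5x=2 ⇒ x=2/(-1/5)=-10.0000
Confirm numerically:
  x=-6.138: |R|=0.77645 <1
  x=-5.593: |R|=0.72773 <1
  x=-4.602: |R|=0.61997 <1
  x=-4.284: |R|=0.57871 <1
  x=-10.408: |R|=1.01580 >1
  x=-10.379: |R|=1.01471 >1
  x=-10.183: |R|=1.00721 >1
Stable set (-10.0000, 0).

(-10.0000,0); λ=-6 ⇒ h* = (10)/6 = 1.6667.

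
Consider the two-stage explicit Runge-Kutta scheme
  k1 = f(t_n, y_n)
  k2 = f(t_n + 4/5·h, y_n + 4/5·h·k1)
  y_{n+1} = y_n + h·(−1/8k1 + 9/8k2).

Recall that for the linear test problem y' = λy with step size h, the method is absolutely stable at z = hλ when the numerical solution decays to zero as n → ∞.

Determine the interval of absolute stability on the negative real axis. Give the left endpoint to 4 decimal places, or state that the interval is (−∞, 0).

(-1.1111, 0).

With y'=λy (z=hλ):
  k1=λy_n ⇒ h·k1=z·y_n;  k2=λ(1+4/5z)y_n ⇒ h·k2=z(1+4/5z)y_n
  y_{n+1}/y_n = 1 − 1/8z + 9/8z(1+4/5z) = 1 + z + 9/10z²
  so R(z) = 1 + z + 9/10z².

Find x<0 with |R(x)|<1.
x=-1.43: |R|=1.4104
R=1: x+9/10x²=0 ⇒ x=−10/9=-1.1111; min R=1−1/(4·9/10)=0.7222>−1
Confirm numerically:
  x=-0.664: |R|=0.73281 <1
  x=-0.563: |R|=0.72227 <1
  x=-0.512: |R|=0.72393 <1
  x=-1.420: |R|=1.39476 >1
  x=-1.359: |R|=1.30319 >1
  x=-1.290: |R|=1.20769 >1
So |R|<1 on (-1.1111, 0).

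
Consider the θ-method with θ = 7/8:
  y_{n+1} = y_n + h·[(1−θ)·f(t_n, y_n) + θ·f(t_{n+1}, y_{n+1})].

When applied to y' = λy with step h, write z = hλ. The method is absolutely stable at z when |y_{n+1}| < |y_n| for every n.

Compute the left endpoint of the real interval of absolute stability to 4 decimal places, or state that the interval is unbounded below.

(−∞, 0) — no finite endpoint.

On y'=λy, z=hλ:
  y_{n+1} = y_n + z·[1/8·y_n + 7/8·y_{n+1}] ⇒ (1 − 7/8z)y_{n+1} = (1 + 1/8z)y_n
  Hence R(z) = (1 + 1/8z)/(1 − 7/8z).

Boundary: |R(x)|=1, x<0.
x=-0.97: |R|=0.4753
x=-2: |R|=0.2727
x=-10: |R|=0.0256
x=-100: |R|=0.1299
θ=7/8≥1/2 ⇒ |1+1/8x|<|1−7/8x| ∀x<0 ⇒ stable on all of ℝ⁻.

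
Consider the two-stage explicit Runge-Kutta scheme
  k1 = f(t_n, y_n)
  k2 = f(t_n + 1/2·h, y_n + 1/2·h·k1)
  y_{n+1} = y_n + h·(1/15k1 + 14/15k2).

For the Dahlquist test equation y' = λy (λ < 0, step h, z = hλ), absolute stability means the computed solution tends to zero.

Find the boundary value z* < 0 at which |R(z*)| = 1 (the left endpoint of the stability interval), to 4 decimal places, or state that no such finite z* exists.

z* = -2.1429.

With y'=λy (z=hλ):
  k1=λy_n ⇒ h·k1=z·y_n;  k2=λ(1+1/2z)y_n ⇒ h·k2=z(1+1/2z)y_n
  y_{n+1}/y_n = 1 + 1/15z + 14/15z(1+1/2z) = 1 + z + 7/15z²
  ⇒ R(z) = 1 + z + 7/15z².

Need |R(x)|<1, x<0.
x=-0.89: |R|=0.4796
R=1: x+7/15x²=0 ⇒ x=−15/7=-2.1429; min R=1−1/(4·7/15)=0.4643>−1
Confirm numerically:
  x=-1.942: |R|=0.81797 <1
  x=-1.527: |R|=0.56114 <1
  x=-1.339: |R|=0.49770 <1
  x=-2.623: |R|=1.58773 >1
  x=-2.524: |R|=1.44894 >1
Interval (-2.1429, 0).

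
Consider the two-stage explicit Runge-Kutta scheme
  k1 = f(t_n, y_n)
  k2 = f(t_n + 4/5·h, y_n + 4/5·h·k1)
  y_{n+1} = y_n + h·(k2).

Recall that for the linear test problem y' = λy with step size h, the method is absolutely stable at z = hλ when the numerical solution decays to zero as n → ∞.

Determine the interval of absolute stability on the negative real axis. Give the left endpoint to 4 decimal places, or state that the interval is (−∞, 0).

(-1.2500, 0).

With y'=λy (z=hλ):
  k1=λy_n ⇒ h·k1=z·y_n;  k2=λ(1+4/5z)y_n ⇒ h·k2=z(1+4/5z)y_n
  y_{n+1}/y_n = 1 + z(1+4/5z) = 1 + z + 4/5z²
  so R(z) = 1 + z + 4/5z².

Need |R(x)|<1, x<0.
x=-1.09: |R|=0.8605
R=1: x+4/5x²=0 ⇒ x=−5/4=-1.2500; min R=1−1/(4·4/5)=0.6875>−1
Confirm numerically:
  x=-1.056: |R|=0.83611 <1
  x=-0.813: |R|=0.71578 <1
  x=-0.514: |R|=0.69736 <1
  x=-1.624: |R|=1.48590 >1
  x=-1.556: |R|=1.38091 >1
  x=-1.451: |R|=1.23332 >1
Interval (-1.2500, 0).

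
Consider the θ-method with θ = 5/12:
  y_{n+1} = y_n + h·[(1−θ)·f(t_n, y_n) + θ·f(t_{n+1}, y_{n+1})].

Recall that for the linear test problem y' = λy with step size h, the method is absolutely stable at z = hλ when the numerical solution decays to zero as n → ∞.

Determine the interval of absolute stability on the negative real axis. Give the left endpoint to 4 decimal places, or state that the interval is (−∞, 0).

Set f=λy, z=hλ:
  y_{n+1} = y_n + z·[7/12·y_n + 5/12·y_{n+1}] ⇒ (1 − 5/12z)y_{n+1} = (1 + 7/12z)y_n
  ⇒ R(z) = (1 + 7/12z)/(1 − 5/12z).

Find x<0 with |R(x)|<1.
x=-1.19: |R|=0.2045
R=−1: 1+7/12x = −1+5/12x ⇒ -1/6x=2 ⇒ x=2/(-1/6)=-12.0000
Confirm numerically:
  x=-10.188: |R|=0.94242 <1
  x=-8.358: |R|=0.86458 <1
  x=-8.207: |R|=0.85696 <1
  x=-7.223: |R|=0.80143 <1
  x=-12.557: |R|=1.01490 >1
  x=-12.175: |R|=1.00480 >1
So |R|<1 on (-12.0000, 0).

z∈(-12.0000,0).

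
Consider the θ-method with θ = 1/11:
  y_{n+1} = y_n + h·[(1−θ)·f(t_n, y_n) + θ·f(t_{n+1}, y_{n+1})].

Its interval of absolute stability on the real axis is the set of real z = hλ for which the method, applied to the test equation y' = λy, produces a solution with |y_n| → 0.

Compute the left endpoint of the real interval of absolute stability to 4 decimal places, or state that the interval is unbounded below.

left endpoint -2.4444.

Test eqn y'=λy, z=hλ:
  y_{n+1} = y_n + z·[10/11·y_n + 1/11·y_{n+1}] ⇒ (1 − 1/11z)y_{n+1} = (1 + 10/11z)y_n
  ⇒ R(z) = (1 + 10/11z)/(1 − 1/11z).

Find x<0 with |R(x)|<1.
x=-1.41: |R|=0.2498
R=−1: 1+10/11x = −1+1/11x ⇒ -9/11x=2 ⇒ x=2/(-9/11)=-2.4444
Confirm numerically:
  x=-2.325: |R|=0.91932 <1
  x=-2.230: |R|=0.85412 <1
  x=-1.925: |R|=0.63830 <1
  x=-1.518: |R|=0.33392 <1
  x=-2.959: |R|=1.33176 >1
  x=-2.928: |R|=1.31246 >1
  x=-2.634: |R|=1.12513 >1
So |R|<1 on (-2.4444, 0).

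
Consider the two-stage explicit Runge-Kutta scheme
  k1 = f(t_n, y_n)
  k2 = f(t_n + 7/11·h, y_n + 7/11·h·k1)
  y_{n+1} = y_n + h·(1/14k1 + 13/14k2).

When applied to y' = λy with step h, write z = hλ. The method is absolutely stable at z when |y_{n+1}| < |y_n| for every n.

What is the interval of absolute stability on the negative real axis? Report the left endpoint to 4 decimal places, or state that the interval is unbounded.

(-1.6923, 0).

On y'=λy, z=hλ:
  k1=λy_n ⇒ h·k1=z·y_n;  k2=λ(1+7/11z)y_n ⇒ h·k2=z(1+7/11z)y_n
  y_{n+1}/y_n = 1 + 1/14z + 13/14z(1+7/11z) = 1 + z + 13/22z²
  Hence R(z) = 1 + z + 13/22z².

Need |R(x)|<1, x<0.
x=-1.6: |R|=0.9127
R=1: x+13/22x²=0 ⇒ x=−22/13=-1.6923; min R=1−1/(4·13/22)=0.5769>−1
Confirm numerically:
  x=-1.543: |R|=0.86387 <1
  x=-1.039: |R|=0.59890 <1
  x=-0.963: |R|=0.58499 <1
  x=-1.961: |R|=1.31135 >1
  x=-1.828: |R|=1.14657 >1
Stable set (-1.6923, 0).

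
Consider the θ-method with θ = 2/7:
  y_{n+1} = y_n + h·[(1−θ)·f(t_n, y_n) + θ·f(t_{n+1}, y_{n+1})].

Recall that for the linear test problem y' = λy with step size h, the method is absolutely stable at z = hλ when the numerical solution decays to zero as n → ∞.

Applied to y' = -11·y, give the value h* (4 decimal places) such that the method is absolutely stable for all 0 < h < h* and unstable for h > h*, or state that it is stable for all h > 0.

On y'=λy, z=hλ:
  y_{n+1} = y_n + z·[5/7·y_n + 2/7·y_{n+1}] ⇒ (1 − 2/7z)y_{n+1} = (1 + 5/7z)y_n
  so R(z) = (1 + 5/7z)/(1 − 2/7z).

Find x<0 with |R(x)|<1.
x=-1.12: |R|=0.1515
R=−1: 1+5/7x = −1+2/7x ⇒ -3/7x=2 ⇒ x=2/(-3/7)=-4.6667
Confirm numerically:
  x=-4.291: |R|=0.92767 <1
  x=-4.265: |R|=0.92241 <1
  x=-4.015: |R|=0.86993 <1
  x=-3.799: |R|=0.82169 <1
  x=-5.179: |R|=1.08855 >1
  x=-5.156: |R|=1.08480 >1
  x=-4.819: |R|=1.02747 >1
Interval (-4.6667, 0).

(-4.6667,0); λ=-11 ⇒ h* = (14/3)/11 = 0.4242.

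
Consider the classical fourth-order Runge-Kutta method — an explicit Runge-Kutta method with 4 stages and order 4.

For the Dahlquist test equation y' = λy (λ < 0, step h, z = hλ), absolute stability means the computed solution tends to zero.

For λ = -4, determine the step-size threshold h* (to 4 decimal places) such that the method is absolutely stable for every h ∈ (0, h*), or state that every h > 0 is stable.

With y'=λy (z=hλ):
  order 4, 4-stage ⇒ R(z)=1+z+z^2/2+z^3/6+z^4/24
  (e.g. R(-0.6)=0.54940, |R|=0.54940)

Find x<0 with |R(x)|<1.
x=-0.6: |R|=0.5494
|R(-1.48)|=0.2748 |R(-0.82)|=0.4431 |R(-0.7)|=0.4978
Bisect:
  x_lo=-3.3192 |R|=2.1521  x_hi=-0.2355 |R|=0.7902
  mid=-1.77735 |R|=0.28217 →hi
  mid=-2.54829 |R|=0.69765 →hi
  mid=-2.93377 |R|=1.24792 →lo
  mid=-2.74103 |R|=0.93529 →hi
  mid=-2.83740 |R|=1.08144 →lo
  mid=-2.78921 |R|=1.00593 →lo
  mid=-2.76512 |R|=0.97001 →hi
  ...
  [-2.78545,-2.78526] ⇒ x*=-2.7853
Interval (-2.7853, 0).

(-2.7853,0); λ=-4 ⇒ h* = 0.6963.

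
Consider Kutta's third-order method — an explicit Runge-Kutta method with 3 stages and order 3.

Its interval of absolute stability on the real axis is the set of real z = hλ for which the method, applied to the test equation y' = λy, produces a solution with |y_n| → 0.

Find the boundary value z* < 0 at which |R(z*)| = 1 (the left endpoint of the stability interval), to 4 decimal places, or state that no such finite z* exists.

On y'=λy, z=hλ:
  order 3, 3-stage ⇒ R(z)=1+z+z^2/2+z^3/6
  (e.g. R(-0.37)=0.69001, |R|=0.69001)

Solve |R(x)|<1 on ℝ⁻.
x=-0.37: |R|=0.6900
|R(-2.28)|=0.6562 |R(-2.09)|=0.4275 |R(-1.6)|=0.0027
Bisect:
  x_lo=-3.1141 |R|=2.2986  x_hi=-0.1372 |R|=0.8718
  mid=-1.62564 |R|=0.02030 →hi
  mid=-2.36989 |R|=0.78006 →hi
  mid=-2.74201 |R|=1.41872 →lo
  mid=-2.55595 |R|=1.07246 →lo
  mid=-2.46292 |R|=0.91993 →hi
  mid=-2.50943 |R|=0.99456 →hi
  mid=-2.53269 |R|=1.03309 →lo
  mid=-2.52106 |R|=1.01372 →lo
  mid=-2.51525 |R|=1.00412 →lo
  mid=-2.51234 |R|=0.99933 →hi
  ...
  [-2.51288,-2.51270] ⇒ x*=-2.5127
Interval (-2.5127, 0).

z* = -2.5127.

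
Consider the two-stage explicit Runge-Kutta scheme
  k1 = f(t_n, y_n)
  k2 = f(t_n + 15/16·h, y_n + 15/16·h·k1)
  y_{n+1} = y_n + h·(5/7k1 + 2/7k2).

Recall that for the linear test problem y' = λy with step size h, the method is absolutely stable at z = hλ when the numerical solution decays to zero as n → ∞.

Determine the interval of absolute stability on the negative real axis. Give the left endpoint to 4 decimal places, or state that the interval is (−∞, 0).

On y'=λy, z=hλ:
  k1=λy_n ⇒ h·k1=z·y_n;  k2=λ(1+15/16z)y_n ⇒ h·k2=z(1+15/16z)y_n
  y_{n+1}/y_n = 1 + 5/7z + 2/7z(1+15/16z) = 1 + z + 15/56z²
  Hence R(z) = 1 + z + 15/56z².

Solve |R(x)|<1 on ℝ⁻.
x=-0.53: |R|=0.5452
R=1: x+15/56x²=0 ⇒ x=−56/15=-3.7333; min R=1−1/(4·15/56)=0.0667>−1
Confirm numerically:
  x=-3.410: |R|=0.70467 <1
  x=-2.729: |R|=0.26585 <1
  x=-2.520: |R|=0.18100 <1
  x=-4.181: |R|=1.50135 >1
  x=-4.089: |R|=1.38955 >1
  x=-3.771: |R|=1.03805 >1
Stable set (-3.7333, 0).

(-3.7333, 0).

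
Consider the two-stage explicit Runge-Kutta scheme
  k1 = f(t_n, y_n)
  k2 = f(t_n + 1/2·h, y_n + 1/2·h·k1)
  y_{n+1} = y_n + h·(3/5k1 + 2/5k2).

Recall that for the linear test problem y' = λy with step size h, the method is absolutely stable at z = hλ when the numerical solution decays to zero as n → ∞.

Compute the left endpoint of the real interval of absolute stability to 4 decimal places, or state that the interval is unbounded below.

z* = -5.0000.

Set f=λy, z=hλ:
  k1=λy_n ⇒ h·k1=z·y_n;  k2=λ(1+1/2z)y_n ⇒ h·k2=z(1+1/2z)y_n
  y_{n+1}/y_n = 1 + 3/5z + 2/5z(1+1/2z) = 1 + z + 1/5z²
  ⇒ R(z) = 1 + z + 1/5z².

Need |R(x)|<1, x<0.
x=-1.21: |R|=0.0828
R=1: x+1/5x²=0 ⇒ x=−5=-5.0000; min R=1−1/(4·1/5)=-0.2500>−1
Confirm numerically:
  x=-4.266: |R|=0.37375 <1
  x=-2.783: |R|=0.23398 <1
  x=-2.487: |R|=0.24997 <1
  x=-2.088: |R|=0.21605 <1
  x=-5.502: |R|=1.55240 >1
  x=-5.284: |R|=1.30013 >1
  x=-5.069: |R|=1.06995 >1
Interval (-5.0000, 0).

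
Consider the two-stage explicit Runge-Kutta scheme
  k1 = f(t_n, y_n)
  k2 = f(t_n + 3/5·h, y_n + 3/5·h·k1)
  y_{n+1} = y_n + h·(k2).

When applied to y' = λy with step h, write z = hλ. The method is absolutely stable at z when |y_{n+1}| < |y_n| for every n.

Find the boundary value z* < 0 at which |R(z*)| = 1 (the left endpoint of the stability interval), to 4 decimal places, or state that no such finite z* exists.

z* = -1.6667.

On y'=λy, z=hλ:
  k1=λy_n ⇒ h·k1=z·y_n;  k2=λ(1+3/5z)y_n ⇒ h·k2=z(1+3/5z)y_n
  y_{n+1}/y_n = 1 + z(1+3/5z) = 1 + z + 3/5z²
  R(z) = 1 + z + 3/5z².

Solve |R(x)|<1 on ℝ⁻.
x=-1.29: |R|=0.7085
R=1: x+3/5x²=0 ⇒ x=−5/3=-1.6667; min R=1−1/(4·3/5)=0.5833>−1
Confirm numerically:
  x=-1.333: |R|=0.73313 <1
  x=-1.225: |R|=0.67537 <1
  x=-0.745: |R|=0.58802 <1
  x=-2.241: |R|=1.77225 >1
  x=-1.768: |R|=1.10749 >1
Stable set (-1.6667, 0).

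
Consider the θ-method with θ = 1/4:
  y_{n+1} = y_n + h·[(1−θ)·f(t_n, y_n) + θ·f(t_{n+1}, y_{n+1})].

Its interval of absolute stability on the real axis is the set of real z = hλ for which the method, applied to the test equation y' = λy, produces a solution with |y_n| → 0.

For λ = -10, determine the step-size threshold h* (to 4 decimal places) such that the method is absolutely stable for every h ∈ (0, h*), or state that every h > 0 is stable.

Set f=λy, z=hλ:
  y_{n+1} = y_n + z·[3/4·y_n + 1/4·y_{n+1}] ⇒ (1 − 1/4z)y_{n+1} = (1 + 3/4z)y_n
  Hence R(z) = (1 + 3/4z)/(1 − 1/4z).

Solve |R(x)|<1 on ℝ⁻.
x=-1.14: |R|=0.1128
R=−1: 1+3/4x = −1+1/4x ⇒ -1/2x=2 ⇒ x=2/(-1/2)=-4.0000
Confirm numerically:
  x=-3.926: |R|=0.98133 <1
  x=-3.668: |R|=0.91341 <1
  x=-1.782: |R|=0.23279 <1
  x=-4.244: |R|=1.05919 >1
  x=-4.112: |R|=1.02761 >1
  x=-4.107: |R|=1.02640 >1
So |R|<1 on (-4.0000, 0).

(-4.0000,0); λ=-10 ⇒ h* = (4)/10 = 0.4000.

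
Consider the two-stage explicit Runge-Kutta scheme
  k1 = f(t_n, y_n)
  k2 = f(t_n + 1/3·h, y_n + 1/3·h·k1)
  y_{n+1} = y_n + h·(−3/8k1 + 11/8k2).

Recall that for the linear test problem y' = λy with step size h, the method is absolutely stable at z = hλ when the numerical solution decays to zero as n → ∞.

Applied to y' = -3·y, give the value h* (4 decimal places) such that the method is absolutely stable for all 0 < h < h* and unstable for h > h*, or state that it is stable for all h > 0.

(-2.1818,0); λ=-3 ⇒ h* = (24/11)/3 = 0.7273.

Test eqn y'=λy, z=hλ:
  k1=λy_n ⇒ h·k1=z·y_n;  k2=λ(1+1/3z)y_n ⇒ h·k2=z(1+1/3z)y_n
  y_{n+1}/y_n = 1 − 3/8z + 11/8z(1+1/3z) = 1 + z + 11/24z²
  R(z) = 1 + z + 11/24z².

Need |R(x)|<1, x<0.
x=-0.43: |R|=0.6547
R=1: x+11/24x²=0 ⇒ x=−24/11=-2.1818; min R=1−1/(4·11/24)=0.4545>−1
Confirm numerically:
  x=-1.706: |R|=0.62795 <1
  x=-1.235: |R|=0.46406 <1
  x=-1.138: |R|=0.45556 <1
  x=-2.717: |R|=1.66646 >1
  x=-2.282: |R|=1.10478 >1
So |R|<1 on (-2.1818, 0).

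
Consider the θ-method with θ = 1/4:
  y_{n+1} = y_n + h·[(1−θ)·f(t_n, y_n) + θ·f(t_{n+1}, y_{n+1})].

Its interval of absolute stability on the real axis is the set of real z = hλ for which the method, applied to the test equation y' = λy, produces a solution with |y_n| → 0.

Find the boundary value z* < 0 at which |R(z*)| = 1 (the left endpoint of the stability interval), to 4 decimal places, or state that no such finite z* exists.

z* = -4.0000.

With y'=λy (z=hλ):
  y_{n+1} = y_n + z·[3/4·y_n + 1/4·y_{n+1}] ⇒ (1 − 1/4z)y_{n+1} = (1 + 3/4z)y_n
  so R(z) = (1 + 3/4z)/(1 − 1/4z).

Need |R(x)|<1, x<0.
x=-1.3: |R|=0.0189
R=−1: 1+3/4x = −1+1/4x ⇒ -1/2x=2 ⇒ x=2/(-1/2)=-4.0000
Confirm numerically:
  x=-3.894: |R|=0.97314 <1
  x=-3.346: |R|=0.82194 <1
  x=-2.850: |R|=0.66423 <1
  x=-2.436: |R|=0.51398 <1
  x=-4.540: |R|=1.12646 >1
  x=-4.406: |R|=1.09660 >1
So |R|<1 on (-4.0000, 0).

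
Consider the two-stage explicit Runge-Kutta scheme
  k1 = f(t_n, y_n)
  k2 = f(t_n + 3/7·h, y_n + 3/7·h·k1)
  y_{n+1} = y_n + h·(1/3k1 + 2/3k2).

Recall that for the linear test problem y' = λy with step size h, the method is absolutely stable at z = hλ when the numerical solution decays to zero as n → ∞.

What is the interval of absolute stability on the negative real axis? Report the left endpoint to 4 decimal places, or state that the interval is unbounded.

On y'=λy, z=hλ:
  k1=λy_n ⇒ h·k1=z·y_n;  k2=λ(1+3/7z)y_n ⇒ h·k2=z(1+3/7z)y_n
  y_{n+1}/y_n = 1 + 1/3z + 2/3z(1+3/7z) = 1 + z + 2/7z²
  R(z) = 1 + z + 2/7z².

Boundary: |R(x)|=1, x<0.
x=-1.77: |R|=0.1251
R=1: x+2/7x²=0 ⇒ x=−7/2=-3.5000; min R=1−1/(4·2/7)=0.1250>−1
Confirm numerically:
  x=-3.128: |R|=0.66754 <1
  x=-3.055: |R|=0.61158 <1
  x=-2.622: |R|=0.34225 <1
  x=-1.586: |R|=0.13268 <1
  x=-3.930: |R|=1.48283 >1
  x=-3.589: |R|=1.09126 >1
  x=-3.584: |R|=1.08602 >1
So |R|<1 on (-3.5000, 0).

(-3.5000, 0).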